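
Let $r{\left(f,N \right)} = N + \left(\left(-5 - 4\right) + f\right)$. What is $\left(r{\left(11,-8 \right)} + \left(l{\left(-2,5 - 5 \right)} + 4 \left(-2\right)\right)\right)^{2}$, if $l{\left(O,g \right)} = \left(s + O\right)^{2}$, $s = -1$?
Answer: $25$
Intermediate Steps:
$l{\left(O,g \right)} = \left(-1 + O\right)^{2}$
$r{\left(f,N \right)} = -9 + N + f$ ($r{\left(f,N \right)} = N + \left(-9 + f\right) = -9 + N + f$)
$\left(r{\left(11,-8 \right)} + \left(l{\left(-2,5 - 5 \right)} + 4 \left(-2\right)\right)\right)^{2} = \left(\left(-9 - 8 + 11\right) + \left(\left(-1 - 2\right)^{2} + 4 \left(-2\right)\right)\right)^{2} = \left(-6 - \left(8 - \left(-3\right)^{2}\right)\right)^{2} = \left(-6 + \left(9 - 8\right)\right)^{2} = \left(-6 + 1\right)^{2} = \left(-5\right)^{2} = 25$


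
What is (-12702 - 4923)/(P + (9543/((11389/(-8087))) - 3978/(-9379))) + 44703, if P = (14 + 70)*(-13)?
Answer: 12523674348622774/280138845183 ≈ 44705.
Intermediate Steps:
P = -1092 (P = 84*(-13) = -1092)
(-12702 - 4923)/(P + (9543/((11389/(-8087))) - 3978/(-9379))) + 44703 = (-12702 - 4923)/(-1092 + (9543/((11389/(-8087))) - 3978/(-9379))) + 44703 = -17625/(-1092 + (9543/((11389*(-1/8087))) - 3978*(-1/9379))) + 44703 = -17625/(-1092 + (9543/(-11389/8087) + 3978/9379)) + 44703 = -17625/(-1092 + (9543*(-8087/11389) + 3978/9379)) + 44703 = -17625/(-1092 + (-77174241/11389 + 3978/9379)) + 44703 = -17625/(-1092 - 723771900897/106817431) + 44703 = -17625/(-840416535549/106817431) + 44703 = -17625*(-106817431/840416535549) + 44703 = 627552407125/280138845183 + 44703 = 12523674348622774/280138845183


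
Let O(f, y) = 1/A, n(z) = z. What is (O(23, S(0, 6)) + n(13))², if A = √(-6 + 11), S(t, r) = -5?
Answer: (65 + √5)²/25 ≈ 180.83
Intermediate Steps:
A = √5 ≈ 2.2361
O(f, y) = √5/5 (O(f, y) = 1/(√5) = √5/5)
(O(23, S(0, 6)) + n(13))² = (√5/5 + 13)² = (13 + √5/5)²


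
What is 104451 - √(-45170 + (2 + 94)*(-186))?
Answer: 104451 - I*√63026 ≈ 1.0445e+5 - 251.05*I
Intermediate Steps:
104451 - √(-45170 + (2 + 94)*(-186)) = 104451 - √(-45170 + 96*(-186)) = 104451 - √(-45170 - 17856) = 104451 - √(-63026) = 104451 - I*√63026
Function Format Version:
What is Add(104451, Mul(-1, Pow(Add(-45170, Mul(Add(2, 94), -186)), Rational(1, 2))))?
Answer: Add(104451, Mul(-1, I, Pow(63026, Rational(1, 2)))) ≈ Add(1.0445e+5, Mul(-251.05, I))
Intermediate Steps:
Add(104451, Mul(-1, Pow(Add(-45170, Mul(Add(2, 94), -186)), Rational(1, 2)))) = Add(104451, Mul(-1, Pow(Add(-45170, Mul(96, -186)), Rational(1, 2)))) = Add(104451, Mul(-1, Pow(Add(-45170, -17856), Rational(1, 2)))) = Add(104451, Mul(-1, Pow(-63026, Rational(1, 2)))) = Add(104451, Mul(-1, Mul(I, Pow(63026, Rational(1, 2))))) = Add(104451, Mul(-1, I, Pow(63026, Rational(1, 2))))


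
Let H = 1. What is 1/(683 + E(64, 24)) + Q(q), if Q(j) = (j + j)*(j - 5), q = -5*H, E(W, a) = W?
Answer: 74701/747 ≈ 100.00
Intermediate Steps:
q = -5 (q = -5*1 = -5)
Q(j) = 2*j*(-5 + j) (Q(j) = (2*j)*(-5 + j) = 2*j*(-5 + j))
1/(683 + E(64, 24)) + Q(q) = 1/(683 + 64) + 2*(-5)*(-5 - 5) = 1/747 + 2*(-5)*(-10) = 1/747 + 100 = 74701/747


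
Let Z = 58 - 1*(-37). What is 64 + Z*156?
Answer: 14884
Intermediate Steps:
Z = 95 (Z = 58 + 37 = 95)
64 + Z*156 = 64 + 95*156 = 64 + 14820 = 14884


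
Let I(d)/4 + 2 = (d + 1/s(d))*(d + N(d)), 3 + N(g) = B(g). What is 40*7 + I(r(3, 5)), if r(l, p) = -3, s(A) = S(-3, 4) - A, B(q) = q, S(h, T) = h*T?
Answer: 384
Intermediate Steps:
S(h, T) = T*h
N(g) = -3 + g
s(A) = -12 - A (s(A) = 4*(-3) - A = -12 - A)
I(d) = -8 + 4*(-3 + 2*d)*(d + 1/(-12 - d)) (I(d) = -8 + 4*((d + 1/(-12 - d))*(d + (-3 + d))) = -8 + 4*((d + 1/(-12 - d))*(-3 + 2*d)) = -8 + 4*((-3 + 2*d)*(d + 1/(-12 - d))) = -8 + 4*(-3 + 2*d)*(d + 1/(-12 - d)))
40*7 + I(r(3, 5)) = 40*7 + 4*(-21 - 40*(-3) + 2*(-3)**3 + 21*(-3)**2)/(12 - 3) = 280 + 4*(-21 + 120 + 2*(-27) + 21*9)/9 = 280 + 4*(1/9)*(-21 + 120 - 54 + 189) = 280 + 4*(1/9)*234 = 280 + 104 = 384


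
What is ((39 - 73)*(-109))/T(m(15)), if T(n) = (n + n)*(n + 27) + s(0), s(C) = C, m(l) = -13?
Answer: -1853/182 ≈ -10.181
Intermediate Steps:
T(n) = 2*n*(27 + n) (T(n) = (n + n)*(n + 27) + 0 = (2*n)*(27 + n) + 0 = 2*n*(27 + n) + 0 = 2*n*(27 + n))
((39 - 73)*(-109))/T(m(15)) = ((39 - 73)*(-109))/((2*(-13)*(27 - 13))) = (-34*(-109))/((2*(-13)*14)) = 3706/(-364) = 3706*(-1/364) = -1853/182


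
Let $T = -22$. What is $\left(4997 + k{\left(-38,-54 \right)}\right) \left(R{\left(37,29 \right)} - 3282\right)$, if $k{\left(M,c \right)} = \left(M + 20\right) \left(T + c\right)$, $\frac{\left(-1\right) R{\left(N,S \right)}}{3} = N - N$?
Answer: $-20889930$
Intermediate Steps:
$R{\left(N,S \right)} = 0$ ($R{\left(N,S \right)} = - 3 \left(N - N\right) = \left(-3\right) 0 = 0$)
$k{\left(M,c \right)} = \left(-22 + c\right) \left(20 + M\right)$ ($k{\left(M,c \right)} = \left(M + 20\right) \left(-22 + c\right) = \left(20 + M\right) \left(-22 + c\right) = \left(-22 + c\right) \left(20 + M\right)$)
$\left(4997 + k{\left(-38,-54 \right)}\right) \left(R{\left(37,29 \right)} - 3282\right) = \left(4997 - -1368\right) \left(0 - 3282\right) = \left(4997 + \left(-440 + 836 - 1080 + 2052\right)\right) \left(-3282\right) = \left(4997 + 1368\right) \left(-3282\right) = 6365 \left(-3282\right) = -20889930$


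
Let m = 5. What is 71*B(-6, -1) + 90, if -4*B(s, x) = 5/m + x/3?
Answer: 469/6 ≈ 78.167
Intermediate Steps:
B(s, x) = -¼ - x/12 (B(s, x) = -(5/5 + x/3)/4 = -(5*(⅕) + x*(⅓))/4 = -(1 + x/3)/4 = -¼ - x/12)
71*B(-6, -1) + 90 = 71*(-¼ - 1/12*(-1)) + 90 = 71*(-¼ + 1/12) + 90 = 71*(-⅙) + 90 = -71/6 + 90 = 469/6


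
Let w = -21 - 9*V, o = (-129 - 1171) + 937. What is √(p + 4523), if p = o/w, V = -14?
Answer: 78*√910/35 ≈ 67.228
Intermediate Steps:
o = -363 (o = -1300 + 937 = -363)
w = 105 (w = -21 - 9*(-14) = -21 + 126 = 105)
p = -121/35 (p = -363/105 = -363*1/105 = -121/35 ≈ -3.4571)
√(p + 4523) = √(-121/35 + 4523) = √(158184/35) = 78*√910/35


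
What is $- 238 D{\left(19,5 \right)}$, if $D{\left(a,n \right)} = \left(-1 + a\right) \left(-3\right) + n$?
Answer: $11662$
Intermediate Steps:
$D{\left(a,n \right)} = 3 + n - 3 a$ ($D{\left(a,n \right)} = \left(3 - 3 a\right) + n = 3 + n - 3 a$)
$- 238 D{\left(19,5 \right)} = - 238 \left(3 + 5 - 57\right) = \left(-238\right) \left(-49\right) = 11662$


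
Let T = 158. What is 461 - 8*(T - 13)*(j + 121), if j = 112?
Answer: -269819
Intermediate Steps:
461 - 8*(T - 13)*(j + 121) = 461 - 8*(158 - 13)*(112 + 121) = 461 - 1160*233 = 461 - 8*33785 = 461 - 270280 = -269819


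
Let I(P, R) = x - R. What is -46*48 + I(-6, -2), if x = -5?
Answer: -2211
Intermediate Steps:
I(P, R) = -5 - R
-46*48 + I(-6, -2) = -46*48 + (-5 - 1*(-2)) = -2208 + (-5 + 2) = -2208 - 3 = -2211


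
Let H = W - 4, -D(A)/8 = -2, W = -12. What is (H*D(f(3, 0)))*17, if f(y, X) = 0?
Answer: -4352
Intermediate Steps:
D(A) = 16 (D(A) = -8*(-2) = 16)
H = -16 (H = -12 - 4 = -16)
(H*D(f(3, 0)))*17 = -16*16*17 = -256*17 = -4352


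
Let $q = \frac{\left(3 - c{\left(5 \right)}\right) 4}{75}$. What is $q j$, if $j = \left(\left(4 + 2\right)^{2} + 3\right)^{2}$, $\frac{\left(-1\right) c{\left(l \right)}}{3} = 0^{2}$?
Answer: $\frac{6084}{25} \approx 243.36$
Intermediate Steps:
$c{\left(l \right)} = 0$ ($c{\left(l \right)} = - 3 \cdot 0^{2} = \left(-3\right) 0 = 0$)
$j = 1521$ ($j = \left(6^{2} + 3\right)^{2} = \left(36 + 3\right)^{2} = 39^{2} = 1521$)
$q = \frac{4}{25}$ ($q = \frac{\left(3 - 0\right) 4}{75} = \left(3 + 0\right) 4 \cdot \frac{1}{75} = 3 \cdot 4 \cdot \frac{1}{75} = 12 \cdot \frac{1}{75} = \frac{4}{25} \approx 0.16$)
$q j = \frac{4}{25} \cdot 1521 = \frac{6084}{25}$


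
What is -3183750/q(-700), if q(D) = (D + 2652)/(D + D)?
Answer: 278578125/122 ≈ 2.2834e+6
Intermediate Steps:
q(D) = (2652 + D)/(2*D) (q(D) = (2652 + D)/((2*D)) = (2652 + D)*(1/(2*D)) = (2652 + D)/(2*D))
-3183750/q(-700) = -3183750*(-1400/(2652 - 700)) = -3183750/((1/2)*(-1/700)*1952) = -3183750/(-244/175) = -3183750*(-175/244) = 278578125/122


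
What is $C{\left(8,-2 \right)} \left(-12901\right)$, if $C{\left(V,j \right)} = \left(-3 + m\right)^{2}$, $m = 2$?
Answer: $-12901$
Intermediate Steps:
$C{\left(V,j \right)} = 1$ ($C{\left(V,j \right)} = \left(-3 + 2\right)^{2} = \left(-1\right)^{2} = 1$)
$C{\left(8,-2 \right)} \left(-12901\right) = 1 \left(-12901\right) = -12901$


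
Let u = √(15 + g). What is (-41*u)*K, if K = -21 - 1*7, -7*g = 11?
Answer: 164*√658 ≈ 4206.8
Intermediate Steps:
g = -11/7 (g = -⅐*11 = -11/7 ≈ -1.5714)
K = -28 (K = -21 - 7 = -28)
u = √658/7 (u = √(15 - 11/7) = √(94/7) = √658/7 ≈ 3.6645)
(-41*u)*K = -41*√658/7*(-28) = 164*√658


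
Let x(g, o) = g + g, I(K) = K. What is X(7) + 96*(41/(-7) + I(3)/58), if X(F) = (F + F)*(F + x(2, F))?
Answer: -81874/203 ≈ -403.32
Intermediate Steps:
x(g, o) = 2*g
X(F) = 2*F*(4 + F) (X(F) = (F + F)*(F + 2*2) = (2*F)*(F + 4) = (2*F)*(4 + F) = 2*F*(4 + F))
X(7) + 96*(41/(-7) + I(3)/58) = 2*7*(4 + 7) + 96*(41/(-7) + 3/58) = 2*7*11 + 96*(41*(-⅐) + 3*(1/58)) = 154 + 96*(-41/7 + 3/58) = 154 + 96*(-2357/406) = 154 - 113136/203 = -81874/203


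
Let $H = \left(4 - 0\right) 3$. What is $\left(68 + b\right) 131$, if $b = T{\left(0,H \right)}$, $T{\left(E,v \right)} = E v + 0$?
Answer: $8908$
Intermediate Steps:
$H = 12$ ($H = \left(4 + 0\right) 3 = 4 \cdot 3 = 12$)
$T{\left(E,v \right)} = E v$
$b = 0$ ($b = 0 \cdot 12 = 0$)
$\left(68 + b\right) 131 = \left(68 + 0\right) 131 = 68 \cdot 131 = 8908$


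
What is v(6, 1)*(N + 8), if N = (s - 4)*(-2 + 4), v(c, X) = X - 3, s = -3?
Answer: 12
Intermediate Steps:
v(c, X) = -3 + X
N = -14 (N = (-3 - 4)*(-2 + 4) = -7*2 = -14)
v(6, 1)*(N + 8) = (-3 + 1)*(-14 + 8) = -2*(-6) = 12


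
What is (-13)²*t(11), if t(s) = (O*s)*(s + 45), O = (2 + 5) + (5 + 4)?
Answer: 1665664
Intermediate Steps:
O = 16 (O = 7 + 9 = 16)
t(s) = 16*s*(45 + s) (t(s) = (16*s)*(s + 45) = (16*s)*(45 + s) = 16*s*(45 + s))
(-13)²*t(11) = (-13)²*(16*11*(45 + 11)) = 169*(16*11*56) = 169*9856 = 1665664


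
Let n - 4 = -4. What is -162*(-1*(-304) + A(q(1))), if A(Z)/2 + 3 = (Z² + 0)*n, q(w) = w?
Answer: -48276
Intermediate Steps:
n = 0 (n = 4 - 4 = 0)
A(Z) = -6 (A(Z) = -6 + 2*((Z² + 0)*0) = -6 + 2*(Z²*0) = -6 + 2*0 = -6 + 0 = -6)
-162*(-1*(-304) + A(q(1))) = -162*(-1*(-304) - 6) = -162*(304 - 6) = -162*298 = -48276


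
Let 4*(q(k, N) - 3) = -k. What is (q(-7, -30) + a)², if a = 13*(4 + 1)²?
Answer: 1739761/16 ≈ 1.0874e+5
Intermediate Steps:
q(k, N) = 3 - k/4 (q(k, N) = 3 + (-k)/4 = 3 - k/4)
a = 325 (a = 13*5² = 13*25 = 325)
(q(-7, -30) + a)² = ((3 - ¼*(-7)) + 325)² = ((3 + 7/4) + 325)² = (19/4 + 325)² = (1319/4)² = 1739761/16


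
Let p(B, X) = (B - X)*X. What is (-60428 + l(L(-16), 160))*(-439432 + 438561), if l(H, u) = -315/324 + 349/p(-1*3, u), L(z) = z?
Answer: 12354169497371/234720 ≈ 5.2634e+7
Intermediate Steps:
p(B, X) = X*(B - X)
l(H, u) = -35/36 + 349/(u*(-3 - u)) (l(H, u) = -315/324 + 349/((u*(-1*3 - u))) = -315*1/324 + 349/((u*(-3 - u))) = -35/36 + 349*(1/(u*(-3 - u))) = -35/36 + 349/(u*(-3 - u)))
(-60428 + l(L(-16), 160))*(-439432 + 438561) = (-60428 + (1/36)*(-12564 - 35*160*(3 + 160))/(160*(3 + 160)))*(-439432 + 438561) = (-60428 + (1/36)*(1/160)*(-12564 - 35*160*163)/163)*(-871) = (-60428 + (1/36)*(1/160)*(1/163)*(-12564 - 912800))*(-871) = (-60428 + (1/36)*(1/160)*(1/163)*(-925364))*(-871) = (-60428 - 231341/234720)*(-871) = -14183891501/234720*(-871) = 12354169497371/234720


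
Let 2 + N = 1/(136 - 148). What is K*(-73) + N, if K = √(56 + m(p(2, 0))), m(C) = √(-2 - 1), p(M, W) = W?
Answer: -25/12 - 73*√(56 + I*√3) ≈ -548.43 - 8.4471*I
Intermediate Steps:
N = -25/12 (N = -2 + 1/(136 - 148) = -2 + 1/(-12) = -2 - 1/12 = -25/12 ≈ -2.0833)
m(C) = I*√3 (m(C) = √(-3) = I*√3)
K = √(56 + I*√3) ≈ 7.4842 + 0.1157*I
K*(-73) + N = √(56 + I*√3)*(-73) - 25/12 = -73*√(56 + I*√3) - 25/12 = -25/12 - 73*√(56 + I*√3)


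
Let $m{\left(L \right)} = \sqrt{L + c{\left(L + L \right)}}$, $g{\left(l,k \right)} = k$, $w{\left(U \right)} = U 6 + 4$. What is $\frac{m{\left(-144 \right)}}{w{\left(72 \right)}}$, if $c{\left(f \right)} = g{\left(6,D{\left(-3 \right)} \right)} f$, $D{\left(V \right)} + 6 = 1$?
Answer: $\frac{9}{109} \approx 0.082569$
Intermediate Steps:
$D{\left(V \right)} = -5$ ($D{\left(V \right)} = -6 + 1 = -5$)
$w{\left(U \right)} = 4 + 6 U$ ($w{\left(U \right)} = 6 U + 4 = 4 + 6 U$)
$c{\left(f \right)} = - 5 f$
$m{\left(L \right)} = 3 \sqrt{- L}$ ($m{\left(L \right)} = \sqrt{L - 5 \left(L + L\right)} = \sqrt{L - 5 \cdot 2 L} = \sqrt{L - 10 L} = \sqrt{- 9 L} = 3 \sqrt{- L}$)
$\frac{m{\left(-144 \right)}}{w{\left(72 \right)}} = \frac{3 \sqrt{\left(-1\right) \left(-144\right)}}{4 + 6 \cdot 72} = \frac{3 \sqrt{144}}{4 + 432} = \frac{3 \cdot 12}{436} = 36 \cdot \frac{1}{436} = \frac{9}{109}$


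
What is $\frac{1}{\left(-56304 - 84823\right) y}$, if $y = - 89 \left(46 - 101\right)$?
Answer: $- \frac{1}{690816665} \approx -1.4476 \cdot 10^{-9}$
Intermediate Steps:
$y = 4895$ ($y = \left(-89\right) \left(-55\right) = 4895$)
$\frac{1}{\left(-56304 - 84823\right) y} = \frac{1}{\left(-56304 - 84823\right) 4895} = \frac{1}{-141127} \cdot \frac{1}{4895} = \left(- \frac{1}{141127}\right) \frac{1}{4895} = - \frac{1}{690816665}$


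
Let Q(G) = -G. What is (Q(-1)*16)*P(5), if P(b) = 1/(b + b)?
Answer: 8/5 ≈ 1.6000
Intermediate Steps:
P(b) = 1/(2*b)
(Q(-1)*16)*P(5) = (-1*(-1)*16)*((½)/5) = (1*16)*((½)*(⅕)) = 16*(⅒) = 8/5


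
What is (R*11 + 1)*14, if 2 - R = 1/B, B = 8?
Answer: 1211/4 ≈ 302.75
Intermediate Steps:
R = 15/8 (R = 2 - 1/8 = 2 - 1*⅛ = 2 - ⅛ = 15/8 ≈ 1.8750)
(R*11 + 1)*14 = ((15/8)*11 + 1)*14 = (165/8 + 1)*14 = (173/8)*14 = 1211/4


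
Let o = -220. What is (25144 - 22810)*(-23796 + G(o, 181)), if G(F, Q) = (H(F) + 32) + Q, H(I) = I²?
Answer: 57922878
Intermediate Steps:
G(F, Q) = 32 + Q + F² (G(F, Q) = (F² + 32) + Q = (32 + F²) + Q = 32 + Q + F²)
(25144 - 22810)*(-23796 + G(o, 181)) = (25144 - 22810)*(-23796 + (32 + 181 + (-220)²)) = 2334*(-23796 + (32 + 181 + 48400)) = 2334*(-23796 + 48613) = 2334*24817 = 57922878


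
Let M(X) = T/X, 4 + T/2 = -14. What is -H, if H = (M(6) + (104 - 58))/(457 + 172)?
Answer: -40/629 ≈ -0.063593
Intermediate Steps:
T = -36 (T = -8 + 2*(-14) = -8 - 28 = -36)
M(X) = -36/X
H = 40/629 (H = (-36/6 + (104 - 58))/(457 + 172) = (-36*⅙ + 46)/629 = (-6 + 46)*(1/629) = 40*(1/629) = 40/629 ≈ 0.063593)
-H = -1*40/629 = -40/629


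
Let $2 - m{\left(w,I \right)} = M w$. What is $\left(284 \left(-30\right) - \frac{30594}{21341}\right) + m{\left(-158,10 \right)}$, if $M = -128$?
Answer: $- \frac{613413616}{21341} \approx -28743.0$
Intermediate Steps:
$m{\left(w,I \right)} = 2 + 128 w$ ($m{\left(w,I \right)} = 2 - - 128 w = 2 + 128 w$)
$\left(284 \left(-30\right) - \frac{30594}{21341}\right) + m{\left(-158,10 \right)} = \left(284 \left(-30\right) - \frac{30594}{21341}\right) + \left(2 + 128 \left(-158\right)\right) = \left(-8520 - \frac{30594}{21341}\right) + \left(2 - 20224\right) = \left(-8520 - \frac{30594}{21341}\right) - 20222 = - \frac{181855914}{21341} - 20222 = - \frac{613413616}{21341}$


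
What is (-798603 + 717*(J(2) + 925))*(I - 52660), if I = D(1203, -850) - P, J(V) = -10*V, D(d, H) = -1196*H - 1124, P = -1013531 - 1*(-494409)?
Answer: -221872793484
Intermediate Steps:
P = -519122 (P = -1013531 + 494409 = -519122)
D(d, H) = -1124 - 1196*H
I = 1534598 (I = (-1124 - 1196*(-850)) - 1*(-519122) = (-1124 + 1016600) + 519122 = 1015476 + 519122 = 1534598)
(-798603 + 717*(J(2) + 925))*(I - 52660) = (-798603 + 717*(-10*2 + 925))*(1534598 - 52660) = (-798603 + 717*(-20 + 925))*1481938 = (-798603 + 717*905)*1481938 = (-798603 + 648885)*1481938 = -149718*1481938 = -221872793484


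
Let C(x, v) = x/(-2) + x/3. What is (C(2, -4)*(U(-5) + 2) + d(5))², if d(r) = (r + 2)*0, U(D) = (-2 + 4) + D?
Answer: ⅑ ≈ 0.11111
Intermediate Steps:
C(x, v) = -x/6 (C(x, v) = x*(-½) + x*(⅓) = -x/2 + x/3 = -x/6)
U(D) = 2 + D
d(r) = 0 (d(r) = (2 + r)*0 = 0)
(C(2, -4)*(U(-5) + 2) + d(5))² = ((-⅙*2)*((2 - 5) + 2) + 0)² = (-(-3 + 2)/3 + 0)² = (-⅓*(-1) + 0)² = (⅓ + 0)² = (⅓)² = ⅑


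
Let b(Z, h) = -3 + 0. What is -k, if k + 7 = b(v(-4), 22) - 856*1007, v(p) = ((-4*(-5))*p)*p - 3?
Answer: 862002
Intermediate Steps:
v(p) = -3 + 20*p² (v(p) = (20*p)*p - 3 = 20*p² - 3 = -3 + 20*p²)
b(Z, h) = -3
k = -862002 (k = -7 + (-3 - 856*1007) = -7 + (-3 - 861992) = -7 - 861995 = -862002)
-k = -1*(-862002) = 862002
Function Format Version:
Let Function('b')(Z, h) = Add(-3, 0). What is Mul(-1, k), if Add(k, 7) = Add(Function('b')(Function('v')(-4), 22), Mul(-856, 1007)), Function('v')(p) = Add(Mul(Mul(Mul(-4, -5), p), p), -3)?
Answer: 862002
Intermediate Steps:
Function('v')(p) = Add(-3, Mul(20, Pow(p, 2))) (Function('v')(p) = Add(Mul(Mul(20, p), p), -3) = Add(Mul(20, Pow(p, 2)), -3) = Add(-3, Mul(20, Pow(p, 2))))
Function('b')(Z, h) = -3
k = -862002 (k = Add(-7, Add(-3, Mul(-856, 1007))) = Add(-7, Add(-3, -861992)) = Add(-7, -861995) = -862002)
Mul(-1, k) = Mul(-1, -862002) = 862002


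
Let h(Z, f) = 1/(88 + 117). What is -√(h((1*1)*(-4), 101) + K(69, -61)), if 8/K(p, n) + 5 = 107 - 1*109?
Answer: -I*√2343355/1435 ≈ -1.0668*I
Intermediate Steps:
K(p, n) = -8/7 (K(p, n) = 8/(-5 + (107 - 1*109)) = 8/(-5 + (107 - 109)) = 8/(-5 - 2) = 8/(-7) = 8*(-⅐) = -8/7)
h(Z, f) = 1/205
-√(h((1*1)*(-4), 101) + K(69, -61)) = -√(1/205 - 8/7) = -√(-1633/1435) = -I*√2343355/1435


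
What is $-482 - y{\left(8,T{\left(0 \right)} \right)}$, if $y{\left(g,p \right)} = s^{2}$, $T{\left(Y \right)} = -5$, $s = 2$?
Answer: $-486$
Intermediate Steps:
$y{\left(g,p \right)} = 4$ ($y{\left(g,p \right)} = 2^{2} = 4$)
$-482 - y{\left(8,T{\left(0 \right)} \right)} = -482 - 4 = -486$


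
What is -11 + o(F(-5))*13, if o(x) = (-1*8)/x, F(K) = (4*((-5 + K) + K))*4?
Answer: -317/30 ≈ -10.567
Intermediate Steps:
F(K) = -80 + 32*K (F(K) = (4*(-5 + 2*K))*4 = (-20 + 8*K)*4 = -80 + 32*K)
o(x) = -8/x
-11 + o(F(-5))*13 = -11 - 8/(-80 + 32*(-5))*13 = -11 - 8/(-80 - 160)*13 = -11 - 8/(-240)*13 = -11 - 8*(-1/240)*13 = -11 + (1/30)*13 = -11 + 13/30 = -317/30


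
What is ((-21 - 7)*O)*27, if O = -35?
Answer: 26460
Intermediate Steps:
((-21 - 7)*O)*27 = ((-21 - 7)*(-35))*27 = -28*(-35)*27 = 980*27 = 26460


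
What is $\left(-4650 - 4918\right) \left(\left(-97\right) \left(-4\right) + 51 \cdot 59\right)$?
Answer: $-32502496$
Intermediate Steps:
$\left(-4650 - 4918\right) \left(\left(-97\right) \left(-4\right) + 51 \cdot 59\right) = - 9568 \left(388 + 3009\right) = \left(-9568\right) 3397 = -32502496$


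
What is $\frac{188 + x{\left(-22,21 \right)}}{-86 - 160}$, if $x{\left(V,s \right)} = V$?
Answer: $- \frac{83}{123} \approx -0.6748$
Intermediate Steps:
$\frac{188 + x{\left(-22,21 \right)}}{-86 - 160} = \frac{188 - 22}{-86 - 160} = \frac{166}{-86 - 160} = \frac{166}{-246} = 166 \left(- \frac{1}{246}\right) = - \frac{83}{123}$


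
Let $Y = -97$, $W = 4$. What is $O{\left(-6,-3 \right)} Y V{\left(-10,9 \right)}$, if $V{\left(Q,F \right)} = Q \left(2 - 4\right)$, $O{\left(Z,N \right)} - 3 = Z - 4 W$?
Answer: $36860$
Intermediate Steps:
$O{\left(Z,N \right)} = -13 + Z$ ($O{\left(Z,N \right)} = 3 + \left(Z - 16\right) = 3 + \left(-16 + Z\right) = -13 + Z$)
$V{\left(Q,F \right)} = - 2 Q$ ($V{\left(Q,F \right)} = Q \left(-2\right) = - 2 Q$)
$O{\left(-6,-3 \right)} Y V{\left(-10,9 \right)} = \left(-13 - 6\right) \left(-97\right) \left(\left(-2\right) \left(-10\right)\right) = \left(-19\right) \left(-97\right) 20 = 1843 \cdot 20 = 36860$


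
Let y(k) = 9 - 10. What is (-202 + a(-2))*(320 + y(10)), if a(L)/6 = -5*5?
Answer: -112288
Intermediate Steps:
y(k) = -1
a(L) = -150 (a(L) = 6*(-5*5) = 6*(-25) = -150)
(-202 + a(-2))*(320 + y(10)) = (-202 - 150)*(320 - 1) = -352*319 = -112288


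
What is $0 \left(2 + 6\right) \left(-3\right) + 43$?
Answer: $43$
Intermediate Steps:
$0 \left(2 + 6\right) \left(-3\right) + 43 = 0 \cdot 8 \left(-3\right) + 43 = 0 \left(-24\right) + 43 = 0 + 43 = 43$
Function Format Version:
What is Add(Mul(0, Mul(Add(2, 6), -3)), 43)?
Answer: 43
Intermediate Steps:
Add(Mul(0, Mul(Add(2, 6), -3)), 43) = Add(Mul(0, Mul(8, -3)), 43) = Add(Mul(0, -24), 43) = Add(0, 43) = 43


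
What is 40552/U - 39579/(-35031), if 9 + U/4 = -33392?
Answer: 322277967/390023477 ≈ 0.82630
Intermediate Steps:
U = -133604 (U = -36 + 4*(-33392) = -36 - 133568 = -133604)
40552/U - 39579/(-35031) = 40552/(-133604) - 39579/(-35031) = 40552*(-1/133604) - 39579*(-1/35031) = -10138/33401 + 13193/11677 = 322277967/390023477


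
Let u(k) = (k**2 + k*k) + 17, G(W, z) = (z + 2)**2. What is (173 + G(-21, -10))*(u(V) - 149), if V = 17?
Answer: 105702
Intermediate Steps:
G(W, z) = (2 + z)**2
u(k) = 17 + 2*k**2 (u(k) = (k**2 + k**2) + 17 = 2*k**2 + 17 = 17 + 2*k**2)
(173 + G(-21, -10))*(u(V) - 149) = (173 + (2 - 10)**2)*((17 + 2*17**2) - 149) = (173 + (-8)**2)*((17 + 2*289) - 149) = (173 + 64)*((17 + 578) - 149) = 237*(595 - 149) = 237*446 = 105702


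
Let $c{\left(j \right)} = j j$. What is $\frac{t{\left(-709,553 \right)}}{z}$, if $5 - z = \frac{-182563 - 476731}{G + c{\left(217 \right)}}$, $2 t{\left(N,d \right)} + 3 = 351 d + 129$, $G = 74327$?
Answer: $\frac{5895627066}{633187} \approx 9311.0$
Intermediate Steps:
$c{\left(j \right)} = j^{2}$
$t{\left(N,d \right)} = 63 + \frac{351 d}{2}$ ($t{\left(N,d \right)} = - \frac{3}{2} + \frac{351 d + 129}{2} = - \frac{3}{2} + \frac{129 + 351 d}{2} = - \frac{3}{2} + \left(\frac{129}{2} + \frac{351 d}{2}\right) = 63 + \frac{351 d}{2}$)
$z = \frac{633187}{60708}$ ($z = 5 - \frac{-182563 - 476731}{74327 + 217^{2}} = 5 - - \frac{659294}{74327 + 47089} = 5 - - \frac{659294}{121416} = 5 - \left(-659294\right) \frac{1}{121416} = 5 - - \frac{329647}{60708} = 5 + \frac{329647}{60708} = \frac{633187}{60708} \approx 10.43$)
$\frac{t{\left(-709,553 \right)}}{z} = \frac{63 + \frac{351}{2} \cdot 553}{\frac{633187}{60708}} = \left(63 + \frac{194103}{2}\right) \frac{60708}{633187} = \frac{194229}{2} \cdot \frac{60708}{633187} = \frac{5895627066}{633187}$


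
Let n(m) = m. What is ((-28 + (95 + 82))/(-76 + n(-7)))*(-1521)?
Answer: 226629/83 ≈ 2730.5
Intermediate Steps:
((-28 + (95 + 82))/(-76 + n(-7)))*(-1521) = ((-28 + (95 + 82))/(-76 - 7))*(-1521) = ((-28 + 177)/(-83))*(-1521) = (149*(-1/83))*(-1521) = -149/83*(-1521) = 226629/83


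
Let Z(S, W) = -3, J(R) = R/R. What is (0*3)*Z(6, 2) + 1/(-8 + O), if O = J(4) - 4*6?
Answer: -1/31 ≈ -0.032258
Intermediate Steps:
J(R) = 1
O = -23 (O = 1 - 4*6 = 1 - 24 = -23)
(0*3)*Z(6, 2) + 1/(-8 + O) = (0*3)*(-3) + 1/(-8 - 23) = 0*(-3) + 1/(-31) = 0 - 1/31 = -1/31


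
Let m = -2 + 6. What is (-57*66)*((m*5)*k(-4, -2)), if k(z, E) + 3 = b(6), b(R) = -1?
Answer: 300960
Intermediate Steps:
m = 4
k(z, E) = -4 (k(z, E) = -3 - 1 = -4)
(-57*66)*((m*5)*k(-4, -2)) = (-57*66)*((4*5)*(-4)) = -75240*(-4) = -3762*(-80) = 300960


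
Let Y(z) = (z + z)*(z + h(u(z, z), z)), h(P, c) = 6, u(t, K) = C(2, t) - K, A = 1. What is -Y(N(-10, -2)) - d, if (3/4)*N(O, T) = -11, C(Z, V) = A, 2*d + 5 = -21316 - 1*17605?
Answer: 172879/9 ≈ 19209.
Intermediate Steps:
d = -19463 (d = -5/2 + (-21316 - 1*17605)/2 = -5/2 + (-21316 - 17605)/2 = -5/2 + (½)*(-38921) = -5/2 - 38921/2 = -19463)
C(Z, V) = 1
N(O, T) = -44/3 (N(O, T) = (4/3)*(-11) = -44/3)
u(t, K) = 1 - K
Y(z) = 2*z*(6 + z) (Y(z) = (z + z)*(z + 6) = (2*z)*(6 + z) = 2*z*(6 + z))
-Y(N(-10, -2)) - d = -2*(-44)*(6 - 44/3)/3 - 1*(-19463) = -2*(-44)*(-26)/(3*3) + 19463 = -1*2288/9 + 19463 = -2288/9 + 19463 = 172879/9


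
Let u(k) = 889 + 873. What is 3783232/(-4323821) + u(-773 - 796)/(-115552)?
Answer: -222389298333/249813082096 ≈ -0.89022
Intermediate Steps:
u(k) = 1762
3783232/(-4323821) + u(-773 - 796)/(-115552) = 3783232/(-4323821) + 1762/(-115552) = 3783232*(-1/4323821) + 1762*(-1/115552) = -3783232/4323821 - 881/57776 = -222389298333/249813082096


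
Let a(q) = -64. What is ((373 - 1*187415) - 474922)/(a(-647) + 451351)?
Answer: -661964/451287 ≈ -1.4668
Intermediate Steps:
((373 - 1*187415) - 474922)/(a(-647) + 451351) = ((373 - 1*187415) - 474922)/(-64 + 451351) = ((373 - 187415) - 474922)/451287 = (-187042 - 474922)*(1/451287) = -661964*1/451287 = -661964/451287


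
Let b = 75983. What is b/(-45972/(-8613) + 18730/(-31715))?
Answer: 461235881733/28815122 ≈ 16007.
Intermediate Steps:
b/(-45972/(-8613) + 18730/(-31715)) = 75983/(-45972/(-8613) + 18730/(-31715)) = 75983/(-45972*(-1/8613) + 18730*(-1/31715)) = 75983/(5108/957 - 3746/6343) = 75983/(28815122/6070251) = 75983*(6070251/28815122) = 461235881733/28815122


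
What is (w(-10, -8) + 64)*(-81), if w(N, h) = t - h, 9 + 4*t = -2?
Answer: -22437/4 ≈ -5609.3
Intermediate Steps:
t = -11/4 (t = -9/4 + (1/4)*(-2) = -9/4 - 1/2 = -11/4 ≈ -2.7500)
w(N, h) = -11/4 - h
(w(-10, -8) + 64)*(-81) = ((-11/4 - 1*(-8)) + 64)*(-81) = ((-11/4 + 8) + 64)*(-81) = (21/4 + 64)*(-81) = (277/4)*(-81) = -22437/4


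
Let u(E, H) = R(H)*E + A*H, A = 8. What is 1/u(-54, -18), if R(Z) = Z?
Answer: 1/828 ≈ 0.0012077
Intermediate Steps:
u(E, H) = 8*H + E*H (u(E, H) = H*E + 8*H = E*H + 8*H = 8*H + E*H)
1/u(-54, -18) = 1/(-18*(8 - 54)) = 1/(-18*(-46)) = 1/828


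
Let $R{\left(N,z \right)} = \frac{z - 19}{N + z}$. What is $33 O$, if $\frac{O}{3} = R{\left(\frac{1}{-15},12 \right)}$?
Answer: $- \frac{10395}{179} \approx -58.073$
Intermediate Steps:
$R{\left(N,z \right)} = \frac{-19 + z}{N + z}$
$O = - \frac{315}{179}$ ($O = 3 \frac{-19 + 12}{\frac{1}{-15} + 12} = 3 \frac{1}{- \frac{1}{15} + 12} \left(-7\right) = 3 \frac{1}{\frac{179}{15}} \left(-7\right) = 3 \cdot \frac{15}{179} \left(-7\right) = 3 \left(- \frac{105}{179}\right) = - \frac{315}{179} \approx -1.7598$)
$33 O = 33 \left(- \frac{315}{179}\right) = - \frac{10395}{179}$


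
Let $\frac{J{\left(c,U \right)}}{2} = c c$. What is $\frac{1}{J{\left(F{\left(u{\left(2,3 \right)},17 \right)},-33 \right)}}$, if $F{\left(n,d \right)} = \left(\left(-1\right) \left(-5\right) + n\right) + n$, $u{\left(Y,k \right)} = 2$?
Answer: $\frac{1}{162} \approx 0.0061728$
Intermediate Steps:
$F{\left(n,d \right)} = 5 + 2 n$ ($F{\left(n,d \right)} = \left(5 + n\right) + n = 5 + 2 n$)
$J{\left(c,U \right)} = 2 c^{2}$ ($J{\left(c,U \right)} = 2 c c = 2 c^{2}$)
$\frac{1}{J{\left(F{\left(u{\left(2,3 \right)},17 \right)},-33 \right)}} = \frac{1}{2 \left(5 + 2 \cdot 2\right)^{2}} = \frac{1}{2 \left(5 + 4\right)^{2}} = \frac{1}{2 \cdot 9^{2}} = \frac{1}{2 \cdot 81} = \frac{1}{162}$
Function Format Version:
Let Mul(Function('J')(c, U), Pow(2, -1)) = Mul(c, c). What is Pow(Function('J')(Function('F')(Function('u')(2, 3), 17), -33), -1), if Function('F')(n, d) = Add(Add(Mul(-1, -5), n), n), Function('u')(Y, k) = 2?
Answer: Rational(1, 162) ≈ 0.0061728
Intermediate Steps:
Function('F')(n, d) = Add(5, Mul(2, n)) (Function('F')(n, d) = Add(Add(5, n), n) = Add(5, Mul(2, n)))
Function('J')(c, U) = Mul(2, Pow(c, 2)) (Function('J')(c, U) = Mul(2, Mul(c, c)) = Mul(2, Pow(c, 2)))
Pow(Function('J')(Function('F')(Function('u')(2, 3), 17), -33), -1) = Pow(Mul(2, Pow(Add(5, Mul(2, 2)), 2)), -1) = Pow(Mul(2, Pow(Add(5, 4), 2)), -1) = Pow(Mul(2, Pow(9, 2)), -1) = Pow(Mul(2, 81), -1) = Pow(162, -1) = Rational(1, 162)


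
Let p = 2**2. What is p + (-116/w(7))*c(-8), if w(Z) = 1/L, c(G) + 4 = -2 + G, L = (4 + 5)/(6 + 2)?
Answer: 1831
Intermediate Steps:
L = 9/8 ≈ 1.1250
c(G) = -6 + G (c(G) = -4 + (-2 + G) = -6 + G)
w(Z) = 8/9 (w(Z) = 1/(9/8) = 8/9)
p = 4
p + (-116/w(7))*c(-8) = 4 + (-116/8/9)*(-6 - 8) = 4 - 116*9/8*(-14) = 4 - 261/2*(-14) = 4 + 1827 = 1831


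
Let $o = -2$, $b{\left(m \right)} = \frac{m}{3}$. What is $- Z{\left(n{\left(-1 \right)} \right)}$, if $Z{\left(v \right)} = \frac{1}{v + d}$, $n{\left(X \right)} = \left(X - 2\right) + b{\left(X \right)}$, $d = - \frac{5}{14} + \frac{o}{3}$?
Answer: $\frac{14}{61} \approx 0.22951$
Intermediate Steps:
$b{\left(m \right)} = \frac{m}{3}$ ($b{\left(m \right)} = m \frac{1}{3} = \frac{m}{3}$)
$d = - \frac{43}{42}$ ($d = - \frac{5}{14} - \frac{2}{3} = - \frac{43}{42} \approx -1.0238$)
$n{\left(X \right)} = -2 + \frac{4 X}{3}$ ($n{\left(X \right)} = \left(X - 2\right) + \frac{X}{3} = \left(-2 + X\right) + \frac{X}{3} = -2 + \frac{4 X}{3}$)
$Z{\left(v \right)} = \frac{1}{- \frac{43}{42} + v}$ ($Z{\left(v \right)} = \frac{1}{v - \frac{43}{42}} = \frac{1}{- \frac{43}{42} + v}$)
$- Z{\left(n{\left(-1 \right)} \right)} = - \frac{42}{-43 + 42 \left(-2 + \frac{4}{3} \left(-1\right)\right)} = - \frac{42}{-43 + 42 \left(-2 - \frac{4}{3}\right)} = - \frac{42}{-43 + 42 \left(- \frac{10}{3}\right)} = - \frac{42}{-43 - 140} = - \frac{42}{-183} = - \frac{42 \left(-1\right)}{183} = \left(-1\right) \left(- \frac{14}{61}\right) = \frac{14}{61}$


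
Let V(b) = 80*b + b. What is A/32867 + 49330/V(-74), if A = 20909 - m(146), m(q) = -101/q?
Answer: -109207738475/14381350254 ≈ -7.5937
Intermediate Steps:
A = 3052815/146 (A = 20909 - (-101)/146 = 20909 - 1*(-101/146) = 20909 + 101/146 = 3052815/146 ≈ 20910.)
V(b) = 81*b
A/32867 + 49330/V(-74) = (3052815/146)/32867 + 49330/((81*(-74))) = (3052815/146)*(1/32867) + 49330/(-5994) = 3052815/4798582 + 49330*(-1/5994) = 3052815/4798582 - 24665/2997 = -109207738475/14381350254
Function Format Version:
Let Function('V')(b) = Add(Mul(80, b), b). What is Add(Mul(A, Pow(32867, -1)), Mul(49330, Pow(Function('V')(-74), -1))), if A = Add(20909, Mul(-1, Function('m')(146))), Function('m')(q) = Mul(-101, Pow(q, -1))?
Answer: Rational(-109207738475, 14381350254) ≈ -7.5937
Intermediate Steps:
A = Rational(3052815, 146) (A = Add(20909, Mul(-1, Mul(-101, Pow(146, -1)))) = Add(20909, Mul(-1, Mul(-101, Rational(1, 146)))) = Add(20909, Mul(-1, Rational(-101, 146))) = Add(20909, Rational(101, 146)) = Rational(3052815, 146) ≈ 20910.)
Function('V')(b) = Mul(81, b)
Add(Mul(A, Pow(32867, -1)), Mul(49330, Pow(Function('V')(-74), -1))) = Add(Mul(Rational(3052815, 146), Pow(32867, -1)), Mul(49330, Pow(Mul(81, -74), -1))) = Add(Mul(Rational(3052815, 146), Rational(1, 32867)), Mul(49330, Pow(-5994, -1))) = Add(Rational(3052815, 4798582), Mul(49330, Rational(-1, 5994))) = Add(Rational(3052815, 4798582), Rational(-24665, 2997)) = Rational(-109207738475, 14381350254)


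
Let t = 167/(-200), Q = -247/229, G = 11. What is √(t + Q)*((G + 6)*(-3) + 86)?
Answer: 7*I*√40140494/916 ≈ 48.417*I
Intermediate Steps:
Q = -247/229 (Q = -247*1/229 = -247/229 ≈ -1.0786)
t = -167/200 (t = 167*(-1/200) = -167/200 ≈ -0.83500)
√(t + Q)*((G + 6)*(-3) + 86) = √(-167/200 - 247/229)*((11 + 6)*(-3) + 86) = √(-87643/45800)*(17*(-3) + 86) = (I*√40140494/4580)*(-51 + 86) = (I*√40140494/4580)*35 = 7*I*√40140494/916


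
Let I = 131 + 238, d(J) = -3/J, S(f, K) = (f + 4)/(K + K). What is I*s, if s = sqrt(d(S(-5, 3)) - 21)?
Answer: 369*I*sqrt(3) ≈ 639.13*I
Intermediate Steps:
S(f, K) = (4 + f)/(2*K) (S(f, K) = (4 + f)/((2*K)) = (4 + f)*(1/(2*K)) = (4 + f)/(2*K))
I = 369
s = I*sqrt(3) (s = sqrt(-3*6/(4 - 5) - 21) = sqrt(-3/((1/2)*(1/3)*(-1)) - 21) = sqrt(-3/(-1/6) - 21) = sqrt(-3*(-6) - 21) = sqrt(18 - 21) = sqrt(-3) = I*sqrt(3) ≈ 1.732*I)
I*s = 369*(I*sqrt(3)) = 369*I*sqrt(3)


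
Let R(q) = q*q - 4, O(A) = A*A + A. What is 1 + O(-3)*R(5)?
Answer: 127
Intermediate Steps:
O(A) = A + A² (O(A) = A² + A = A + A²)
R(q) = -4 + q² (R(q) = q² - 4 = -4 + q²)
1 + O(-3)*R(5) = 1 + (-3*(1 - 3))*(-4 + 5²) = 1 + (-3*(-2))*(-4 + 25) = 1 + 6*21 = 1 + 126 = 127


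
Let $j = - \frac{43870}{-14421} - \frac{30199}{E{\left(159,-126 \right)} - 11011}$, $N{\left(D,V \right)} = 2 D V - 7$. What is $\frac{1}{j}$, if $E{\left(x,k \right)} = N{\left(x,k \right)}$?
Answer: $\frac{736711206}{2676642599} \approx 0.27524$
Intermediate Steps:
$N{\left(D,V \right)} = -7 + 2 D V$ ($N{\left(D,V \right)} = 2 D V - 7 = -7 + 2 D V$)
$E{\left(x,k \right)} = -7 + 2 k x$ ($E{\left(x,k \right)} = -7 + 2 x k = -7 + 2 k x$)
$j = \frac{2676642599}{736711206}$ ($j = - \frac{43870}{-14421} - \frac{30199}{\left(-7 + 2 \left(-126\right) 159\right) - 11011} = \left(-43870\right) \left(- \frac{1}{14421}\right) - \frac{30199}{\left(-7 - 40068\right) - 11011} = \frac{43870}{14421} - \frac{30199}{-40075 - 11011} = \frac{43870}{14421} - \frac{30199}{-51086} = \frac{43870}{14421} - - \frac{30199}{51086} = \frac{43870}{14421} + \frac{30199}{51086} = \frac{2676642599}{736711206} \approx 3.6332$)
$\frac{1}{j} = \frac{1}{\frac{2676642599}{736711206}} = \frac{736711206}{2676642599}$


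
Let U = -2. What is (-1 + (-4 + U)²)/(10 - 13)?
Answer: -35/3 ≈ -11.667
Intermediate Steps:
(-1 + (-4 + U)²)/(10 - 13) = (-1 + (-4 - 2)²)/(10 - 13) = (-1 + (-6)²)/(-3) = (-1 + 36)*(-⅓) = 35*(-⅓) = -35/3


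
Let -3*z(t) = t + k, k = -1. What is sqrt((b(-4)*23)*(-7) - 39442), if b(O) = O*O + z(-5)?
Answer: 2*I*sqrt(10585) ≈ 205.77*I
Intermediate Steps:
z(t) = 1/3 - t/3 (z(t) = -(t - 1)/3 = -(-1 + t)/3 = 1/3 - t/3)
b(O) = 2 + O**2 (b(O) = O*O + (1/3 - 1/3*(-5)) = O**2 + (1/3 + 5/3) = O**2 + 2 = 2 + O**2)
sqrt((b(-4)*23)*(-7) - 39442) = sqrt(((2 + (-4)**2)*23)*(-7) - 39442) = sqrt(((2 + 16)*23)*(-7) - 39442) = sqrt((18*23)*(-7) - 39442) = sqrt(414*(-7) - 39442) = sqrt(-2898 - 39442) = sqrt(-42340) = 2*I*sqrt(10585)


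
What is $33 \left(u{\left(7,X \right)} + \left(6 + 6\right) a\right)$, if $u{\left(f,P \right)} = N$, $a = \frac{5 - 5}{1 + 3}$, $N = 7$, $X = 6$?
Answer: $231$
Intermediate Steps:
$a = 0$ ($a = \frac{0}{4} = 0 \cdot \frac{1}{4} = 0$)
$u{\left(f,P \right)} = 7$
$33 \left(u{\left(7,X \right)} + \left(6 + 6\right) a\right) = 33 \left(7 + \left(6 + 6\right) 0\right) = 33 \left(7 + 12 \cdot 0\right) = 33 \left(7 + 0\right) = 33 \cdot 7 = 231$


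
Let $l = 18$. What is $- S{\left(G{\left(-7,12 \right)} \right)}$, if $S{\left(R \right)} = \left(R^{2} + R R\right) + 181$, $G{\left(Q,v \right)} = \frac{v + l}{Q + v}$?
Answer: $-253$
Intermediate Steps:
$G{\left(Q,v \right)} = \frac{18 + v}{Q + v}$ ($G{\left(Q,v \right)} = \frac{v + 18}{Q + v} = \frac{18 + v}{Q + v}$)
$S{\left(R \right)} = 181 + 2 R^{2}$ ($S{\left(R \right)} = \left(R^{2} + R^{2}\right) + 181 = 2 R^{2} + 181 = 181 + 2 R^{2}$)
$- S{\left(G{\left(-7,12 \right)} \right)} = - (181 + 2 \left(\frac{18 + 12}{-7 + 12}\right)^{2}) = - (181 + 2 \left(\frac{1}{5} \cdot 30\right)^{2}) = - (181 + 2 \cdot 6^{2}) = - (181 + 2 \cdot 36) = - (181 + 72) = \left(-1\right) 253 = -253$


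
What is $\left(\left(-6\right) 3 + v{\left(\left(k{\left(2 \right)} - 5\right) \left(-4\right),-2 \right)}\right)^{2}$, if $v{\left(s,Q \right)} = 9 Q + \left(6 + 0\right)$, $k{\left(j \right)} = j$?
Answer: $900$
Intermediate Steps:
$v{\left(s,Q \right)} = 6 + 9 Q$ ($v{\left(s,Q \right)} = 9 Q + 6 = 6 + 9 Q$)
$\left(\left(-6\right) 3 + v{\left(\left(k{\left(2 \right)} - 5\right) \left(-4\right),-2 \right)}\right)^{2} = \left(\left(-6\right) 3 + \left(6 + 9 \left(-2\right)\right)\right)^{2} = \left(-18 + \left(6 - 18\right)\right)^{2} = \left(-18 - 12\right)^{2} = \left(-30\right)^{2} = 900$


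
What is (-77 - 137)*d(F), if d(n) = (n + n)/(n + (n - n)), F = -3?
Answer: -428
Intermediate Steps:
d(n) = 2 (d(n) = (2*n)/(n + 0) = (2*n)/n = 2)
(-77 - 137)*d(F) = (-77 - 137)*2 = -214*2 = -428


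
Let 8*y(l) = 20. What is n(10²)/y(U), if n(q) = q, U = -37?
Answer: 40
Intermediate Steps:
y(l) = 5/2 (y(l) = (⅛)*20 = 5/2)
n(10²)/y(U) = 10²/(5/2) = 100*(⅖) = 40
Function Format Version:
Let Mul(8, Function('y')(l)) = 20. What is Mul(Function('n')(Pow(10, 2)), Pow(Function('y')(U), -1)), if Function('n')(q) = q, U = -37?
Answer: 40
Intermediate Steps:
Function('y')(l) = Rational(5, 2) (Function('y')(l) = Mul(Rational(1, 8), 20) = Rational(5, 2))
Mul(Function('n')(Pow(10, 2)), Pow(Function('y')(U), -1)) = Mul(Pow(10, 2), Pow(Rational(5, 2), -1)) = Mul(100, Rational(2, 5)) = 40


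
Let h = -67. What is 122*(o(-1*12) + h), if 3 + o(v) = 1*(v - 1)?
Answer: -10126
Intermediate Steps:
o(v) = -4 + v (o(v) = -3 + 1*(v - 1) = -3 + 1*(-1 + v) = -3 + (-1 + v) = -4 + v)
122*(o(-1*12) + h) = 122*((-4 - 1*12) - 67) = 122*((-4 - 12) - 67) = 122*(-16 - 67) = 122*(-83) = -10126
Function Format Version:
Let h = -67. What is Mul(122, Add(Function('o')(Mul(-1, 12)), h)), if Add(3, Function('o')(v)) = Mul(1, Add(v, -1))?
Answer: -10126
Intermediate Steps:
Function('o')(v) = Add(-4, v) (Function('o')(v) = Add(-3, Mul(1, Add(v, -1))) = Add(-3, Mul(1, Add(-1, v))) = Add(-3, Add(-1, v)) = Add(-4, v))
Mul(122, Add(Function('o')(Mul(-1, 12)), h)) = Mul(122, Add(Add(-4, Mul(-1, 12)), -67)) = Mul(122, Add(Add(-4, -12), -67)) = Mul(122, Add(-16, -67)) = Mul(122, -83) = -10126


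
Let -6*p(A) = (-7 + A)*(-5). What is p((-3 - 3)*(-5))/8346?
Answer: 115/50076 ≈ 0.0022965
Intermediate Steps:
p(A) = -35/6 + 5*A/6 (p(A) = -(-7 + A)*(-5)/6 = -(35 - 5*A)/6 = -35/6 + 5*A/6)
p((-3 - 3)*(-5))/8346 = (-35/6 + 5*((-3 - 3)*(-5))/6)/8346 = (-35/6 + 5*(-6*(-5))/6)*(1/8346) = (-35/6 + (5/6)*30)*(1/8346) = (-35/6 + 25)*(1/8346) = (115/6)*(1/8346) = 115/50076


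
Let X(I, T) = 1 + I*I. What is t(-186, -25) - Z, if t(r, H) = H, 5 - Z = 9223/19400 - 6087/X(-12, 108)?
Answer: -40228093/562600 ≈ -71.504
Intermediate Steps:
X(I, T) = 1 + I**2
Z = 26163093/562600 (Z = 5 - (9223/19400 - 6087/(1 + (-12)**2)) = 5 - (9223*(1/19400) - 6087/(1 + 144)) = 5 - (9223/19400 - 6087/145) = 5 - 1*(-23350093/562600) = 5 + 23350093/562600 = 26163093/562600 ≈ 46.504)
t(-186, -25) - Z = -25 - 1*26163093/562600 = -25 - 26163093/562600 = -40228093/562600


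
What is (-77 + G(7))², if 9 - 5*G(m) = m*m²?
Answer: 516961/25 ≈ 20678.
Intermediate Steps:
G(m) = 9/5 - m³/5 (G(m) = 9/5 - m*m²/5 = 9/5 - m³/5)
(-77 + G(7))² = (-77 + (9/5 - ⅕*7³))² = (-77 + (9/5 - ⅕*343))² = (-77 + (9/5 - 343/5))² = (-77 - 334/5)² = (-719/5)² = 516961/25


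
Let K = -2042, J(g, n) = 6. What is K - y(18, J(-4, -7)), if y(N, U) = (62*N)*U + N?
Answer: -8756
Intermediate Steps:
y(N, U) = N + 62*N*U (y(N, U) = 62*N*U + N = N + 62*N*U)
K - y(18, J(-4, -7)) = -2042 - 18*(1 + 62*6) = -2042 - 18*(1 + 372) = -2042 - 18*373 = -2042 - 1*6714 = -2042 - 6714 = -8756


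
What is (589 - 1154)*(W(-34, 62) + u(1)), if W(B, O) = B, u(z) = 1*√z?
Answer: 18645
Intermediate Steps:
u(z) = √z
(589 - 1154)*(W(-34, 62) + u(1)) = (589 - 1154)*(-34 + √1) = -565*(-34 + 1) = -565*(-33) = 18645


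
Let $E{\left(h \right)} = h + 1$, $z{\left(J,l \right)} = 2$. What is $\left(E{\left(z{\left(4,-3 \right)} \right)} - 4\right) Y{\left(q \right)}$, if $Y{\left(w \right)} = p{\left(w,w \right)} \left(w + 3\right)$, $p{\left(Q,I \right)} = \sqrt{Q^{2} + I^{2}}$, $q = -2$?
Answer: $- 2 \sqrt{2} \approx -2.8284$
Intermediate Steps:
$E{\left(h \right)} = 1 + h$
$p{\left(Q,I \right)} = \sqrt{I^{2} + Q^{2}}$
$Y{\left(w \right)} = \sqrt{2} \sqrt{w^{2}} \left(3 + w\right)$ ($Y{\left(w \right)} = \sqrt{w^{2} + w^{2}} \left(w + 3\right) = \sqrt{2 w^{2}} \left(3 + w\right) = \sqrt{2} \sqrt{w^{2}} \left(3 + w\right)$)
$\left(E{\left(z{\left(4,-3 \right)} \right)} - 4\right) Y{\left(q \right)} = \left(\left(1 + 2\right) - 4\right) \sqrt{2} \sqrt{\left(-2\right)^{2}} \left(3 - 2\right) = \left(3 - 4\right) \sqrt{2} \sqrt{4} \cdot 1 = - \sqrt{2} \cdot 2 \cdot 1 = - 2 \sqrt{2}$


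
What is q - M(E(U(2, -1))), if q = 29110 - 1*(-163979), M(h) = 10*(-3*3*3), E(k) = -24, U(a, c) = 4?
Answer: 193359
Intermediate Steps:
M(h) = -270 (M(h) = 10*(-9*3) = 10*(-27) = -270)
q = 193089 (q = 29110 + 163979 = 193089)
q - M(E(U(2, -1))) = 193089 - 1*(-270) = 193089 + 270 = 193359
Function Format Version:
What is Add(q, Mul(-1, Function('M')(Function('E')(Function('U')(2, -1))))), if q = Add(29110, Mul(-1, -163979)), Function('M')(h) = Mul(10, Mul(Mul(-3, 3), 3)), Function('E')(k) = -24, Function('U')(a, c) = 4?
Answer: 193359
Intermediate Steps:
Function('M')(h) = -270 (Function('M')(h) = Mul(10, Mul(-9, 3)) = Mul(10, -27) = -270)
q = 193089 (q = Add(29110, 163979) = 193089)
Add(q, Mul(-1, Function('M')(Function('E')(Function('U')(2, -1))))) = Add(193089, Mul(-1, -270)) = Add(193089, 270) = 193359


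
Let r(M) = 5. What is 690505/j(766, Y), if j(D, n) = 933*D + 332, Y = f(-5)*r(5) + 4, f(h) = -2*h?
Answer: 138101/143002 ≈ 0.96573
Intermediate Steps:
Y = 54 (Y = -2*(-5)*5 + 4 = 10*5 + 4 = 50 + 4 = 54)
j(D, n) = 332 + 933*D
690505/j(766, Y) = 690505/(332 + 933*766) = 690505/(332 + 714678) = 690505/715010 = 690505*(1/715010) = 138101/143002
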